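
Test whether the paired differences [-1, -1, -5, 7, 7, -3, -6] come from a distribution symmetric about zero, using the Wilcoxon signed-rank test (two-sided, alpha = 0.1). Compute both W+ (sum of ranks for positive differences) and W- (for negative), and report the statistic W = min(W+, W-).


Step 1: Drop any zero differences (none here) and take |d_i|.
|d| = [1, 1, 5, 7, 7, 3, 6]
Step 2: Midrank |d_i| (ties get averaged ranks).
ranks: |1|->1.5, |1|->1.5, |5|->4, |7|->6.5, |7|->6.5, |3|->3, |6|->5
Step 3: Attach original signs; sum ranks with positive sign and with negative sign.
W+ = 6.5 + 6.5 = 13
W- = 1.5 + 1.5 + 4 + 3 + 5 = 15
(Check: W+ + W- = 28 should equal n(n+1)/2 = 28.)
Step 4: Test statistic W = min(W+, W-) = 13.
Step 5: Ties in |d|, so use the tie-corrected normal approximation.
        E[W] = n(n+1)/4 = 7*8/4 = 14.
        Tie groups: |d|=1 (t=2), |d|=7 (t=2); sum(t^3 - t) = 12.
        Var[W] = n(n+1)(2n+1)/24 - sum(t^3-t)/48 = 840/24 - 12/48 = 34.75.
        z = (W - E[W]) / sqrt(Var[W]) = (13 - 14) / 5.8949 = -0.1696.
        Two-sided p = 2*Phi(z) = 0.865295.
Step 6: alpha = 0.1. fail to reject H0.

W+ = 13, W- = 15, W = min = 13, p = 0.865295, fail to reject H0.


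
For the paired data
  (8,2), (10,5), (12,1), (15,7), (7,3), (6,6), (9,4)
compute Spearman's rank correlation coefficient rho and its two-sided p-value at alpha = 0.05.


Step 1: Rank x and y separately (midranks; no ties here).
rank(x): 8->3, 10->5, 12->6, 15->7, 7->2, 6->1, 9->4
rank(y): 2->2, 5->5, 1->1, 7->7, 3->3, 6->6, 4->4
Step 2: d_i = R_x(i) - R_y(i); compute d_i^2.
  (3-2)^2=1, (5-5)^2=0, (6-1)^2=25, (7-7)^2=0, (2-3)^2=1, (1-6)^2=25, (4-4)^2=0
sum(d^2) = 52.
Step 3: rho = 1 - 6*52 / (7*(7^2 - 1)) = 1 - 312/336 = 0.071429.
Step 4: Under H0, t = rho * sqrt((n-2)/(1-rho^2)) = 0.1601 ~ t(5).
Step 5: Two-sided p-value from the t-distribution with 5 df = 0.879048.
Step 6: alpha = 0.05. fail to reject H0.

rho = 0.0714, p = 0.879048, fail to reject H0 at alpha = 0.05.


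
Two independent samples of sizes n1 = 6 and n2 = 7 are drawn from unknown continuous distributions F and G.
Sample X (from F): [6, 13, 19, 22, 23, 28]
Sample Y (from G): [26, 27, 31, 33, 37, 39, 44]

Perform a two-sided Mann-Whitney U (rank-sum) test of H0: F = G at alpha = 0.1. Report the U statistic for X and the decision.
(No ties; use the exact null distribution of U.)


Step 1: Combine and sort all 13 observations; assign midranks.
sorted (value, group): (6,X), (13,X), (19,X), (22,X), (23,X), (26,Y), (27,Y), (28,X), (31,Y), (33,Y), (37,Y), (39,Y), (44,Y)
ranks: 6->1, 13->2, 19->3, 22->4, 23->5, 26->6, 27->7, 28->8, 31->9, 33->10, 37->11, 39->12, 44->13
Step 2: Rank sum for X: R1 = 1 + 2 + 3 + 4 + 5 + 8 = 23.
Step 3: U_X = R1 - n1(n1+1)/2 = 23 - 6*7/2 = 23 - 21 = 2.
       U_Y = n1*n2 - U_X = 42 - 2 = 40.
Step 4: No ties, so the exact null distribution of U (based on enumerating the C(13,6) = 1716 equally likely rank assignments) gives the two-sided p-value.
Step 5: p-value = 0.004662; compare to alpha = 0.1. reject H0.

U_X = 2, p = 0.004662, reject H0 at alpha = 0.1.


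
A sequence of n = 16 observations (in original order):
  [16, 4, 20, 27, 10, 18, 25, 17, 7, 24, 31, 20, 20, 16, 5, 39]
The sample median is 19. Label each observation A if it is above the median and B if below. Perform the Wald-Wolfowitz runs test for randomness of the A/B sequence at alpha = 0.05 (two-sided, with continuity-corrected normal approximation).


Step 1: Compute median = 19; label A = above, B = below.
Labels in order: BBAABBABBAAAABBA  (n_A = 8, n_B = 8)
Step 2: Count runs R = 8.
Step 3: Under H0 (random ordering), E[R] = 2*n_A*n_B/(n_A+n_B) + 1 = 2*8*8/16 + 1 = 9.0000.
        Var[R] = 2*n_A*n_B*(2*n_A*n_B - n_A - n_B) / ((n_A+n_B)^2 * (n_A+n_B-1)) = 14336/3840 = 3.7333.
        SD[R] = 1.9322.
Step 4: Continuity-corrected z = (R + 0.5 - E[R]) / SD[R] = (8 + 0.5 - 9.0000) / 1.9322 = -0.2588.
Step 5: Two-sided p-value via normal approximation = 2*(1 - Phi(|z|)) = 0.795809.
Step 6: alpha = 0.05. fail to reject H0.

R = 8, z = -0.2588, p = 0.795809, fail to reject H0.


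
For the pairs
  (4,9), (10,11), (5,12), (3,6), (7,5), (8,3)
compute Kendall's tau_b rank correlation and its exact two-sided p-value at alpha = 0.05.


Step 1: Enumerate the 15 unordered pairs (i,j) with i<j and classify each by sign(x_j-x_i) * sign(y_j-y_i).
  (1,2):dx=+6,dy=+2->C; (1,3):dx=+1,dy=+3->C; (1,4):dx=-1,dy=-3->C; (1,5):dx=+3,dy=-4->D
  (1,6):dx=+4,dy=-6->D; (2,3):dx=-5,dy=+1->D; (2,4):dx=-7,dy=-5->C; (2,5):dx=-3,dy=-6->C
  (2,6):dx=-2,dy=-8->C; (3,4):dx=-2,dy=-6->C; (3,5):dx=+2,dy=-7->D; (3,6):dx=+3,dy=-9->D
  (4,5):dx=+4,dy=-1->D; (4,6):dx=+5,dy=-3->D; (5,6):dx=+1,dy=-2->D
Step 2: C = 7, D = 8, total pairs = 15.
Step 3: tau = (C - D)/(n(n-1)/2) = (7 - 8)/15 = -0.066667.
Step 4: Exact two-sided p-value (enumerate n! = 720 permutations of y under H0): p = 1.000000.
Step 5: alpha = 0.05. fail to reject H0.

tau_b = -0.0667 (C=7, D=8), p = 1.000000, fail to reject H0.


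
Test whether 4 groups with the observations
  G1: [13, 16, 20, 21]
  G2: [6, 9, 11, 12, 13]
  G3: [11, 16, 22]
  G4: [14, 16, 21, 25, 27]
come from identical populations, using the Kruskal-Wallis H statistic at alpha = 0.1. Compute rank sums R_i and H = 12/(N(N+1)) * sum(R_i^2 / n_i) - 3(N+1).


Step 1: Combine all N = 17 observations and assign midranks.
sorted (value, group, rank): (6,G2,1), (9,G2,2), (11,G2,3.5), (11,G3,3.5), (12,G2,5), (13,G1,6.5), (13,G2,6.5), (14,G4,8), (16,G1,10), (16,G3,10), (16,G4,10), (20,G1,12), (21,G1,13.5), (21,G4,13.5), (22,G3,15), (25,G4,16), (27,G4,17)
Step 2: Sum ranks within each group.
R_1 = 42 (n_1 = 4)
R_2 = 18 (n_2 = 5)
R_3 = 28.5 (n_3 = 3)
R_4 = 64.5 (n_4 = 5)
Step 3: H = 12/(N(N+1)) * sum(R_i^2/n_i) - 3(N+1)
     = 12/(17*18) * (42^2/4 + 18^2/5 + 28.5^2/3 + 64.5^2/5) - 3*18
     = 0.039216 * 1608.6 - 54
     = 9.082353.
Step 4: Ties present; correction factor C = 1 - 42/(17^3 - 17) = 0.991422. Corrected H = 9.082353 / 0.991422 = 9.160939.
Step 5: Under H0, H ~ chi^2(3); p-value = 0.027226.
Step 6: alpha = 0.1. reject H0.

H = 9.1609, df = 3, p = 0.027226, reject H0.


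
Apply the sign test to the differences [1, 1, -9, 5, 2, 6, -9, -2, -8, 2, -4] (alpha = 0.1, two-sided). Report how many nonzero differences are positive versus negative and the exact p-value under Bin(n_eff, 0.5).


Step 1: Discard zero differences. Original n = 11; n_eff = number of nonzero differences = 11.
Nonzero differences (with sign): +1, +1, -9, +5, +2, +6, -9, -2, -8, +2, -4
Step 2: Count signs: positive = 6, negative = 5.
Step 3: Under H0: P(positive) = 0.5, so the number of positives S ~ Bin(11, 0.5).
Step 4: Two-sided exact p-value = sum of Bin(11,0.5) probabilities at or below the observed probability = 1.000000.
Step 5: alpha = 0.1. fail to reject H0.

n_eff = 11, pos = 6, neg = 5, p = 1.000000, fail to reject H0.


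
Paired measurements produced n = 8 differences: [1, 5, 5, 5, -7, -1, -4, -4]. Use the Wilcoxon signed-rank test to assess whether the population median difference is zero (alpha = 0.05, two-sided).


Step 1: Drop any zero differences (none here) and take |d_i|.
|d| = [1, 5, 5, 5, 7, 1, 4, 4]
Step 2: Midrank |d_i| (ties get averaged ranks).
ranks: |1|->1.5, |5|->6, |5|->6, |5|->6, |7|->8, |1|->1.5, |4|->3.5, |4|->3.5
Step 3: Attach original signs; sum ranks with positive sign and with negative sign.
W+ = 1.5 + 6 + 6 + 6 = 19.5
W- = 8 + 1.5 + 3.5 + 3.5 = 16.5
(Check: W+ + W- = 36 should equal n(n+1)/2 = 36.)
Step 4: Test statistic W = min(W+, W-) = 16.5.
Step 5: Ties in |d|, so use the tie-corrected normal approximation.
        E[W] = n(n+1)/4 = 8*9/4 = 18.
        Tie groups: |d|=1 (t=2), |d|=4 (t=2), |d|=5 (t=3); sum(t^3 - t) = 36.
        Var[W] = n(n+1)(2n+1)/24 - sum(t^3-t)/48 = 1224/24 - 36/48 = 50.25.
        z = (W - E[W]) / sqrt(Var[W]) = (16.5 - 18) / 7.0887 = -0.2116.
        Two-sided p = 2*Phi(z) = 0.832416.
Step 6: alpha = 0.05. fail to reject H0.

W+ = 19.5, W- = 16.5, W = min = 16.5, p = 0.832416, fail to reject H0.


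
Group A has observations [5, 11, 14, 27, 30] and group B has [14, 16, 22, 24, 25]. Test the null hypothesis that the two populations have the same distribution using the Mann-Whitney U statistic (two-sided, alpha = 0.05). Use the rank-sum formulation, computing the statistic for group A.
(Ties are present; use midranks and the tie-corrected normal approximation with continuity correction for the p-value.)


Step 1: Combine and sort all 10 observations; assign midranks.
sorted (value, group): (5,X), (11,X), (14,X), (14,Y), (16,Y), (22,Y), (24,Y), (25,Y), (27,X), (30,X)
ranks: 5->1, 11->2, 14->3.5, 14->3.5, 16->5, 22->6, 24->7, 25->8, 27->9, 30->10
Step 2: Rank sum for X: R1 = 1 + 2 + 3.5 + 9 + 10 = 25.5.
Step 3: U_X = R1 - n1(n1+1)/2 = 25.5 - 5*6/2 = 25.5 - 15 = 10.5.
       U_Y = n1*n2 - U_X = 25 - 10.5 = 14.5.
Step 4: Ties are present, so use the tie-corrected normal approximation (with continuity correction) for the p-value.
Step 5: p-value = 0.753298; compare to alpha = 0.05. fail to reject H0.

U_X = 10.5, p = 0.753298, fail to reject H0 at alpha = 0.05.


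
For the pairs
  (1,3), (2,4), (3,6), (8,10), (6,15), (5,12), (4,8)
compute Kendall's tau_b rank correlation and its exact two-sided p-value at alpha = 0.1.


Step 1: Enumerate the 21 unordered pairs (i,j) with i<j and classify each by sign(x_j-x_i) * sign(y_j-y_i).
  (1,2):dx=+1,dy=+1->C; (1,3):dx=+2,dy=+3->C; (1,4):dx=+7,dy=+7->C; (1,5):dx=+5,dy=+12->C
  (1,6):dx=+4,dy=+9->C; (1,7):dx=+3,dy=+5->C; (2,3):dx=+1,dy=+2->C; (2,4):dx=+6,dy=+6->C
  (2,5):dx=+4,dy=+11->C; (2,6):dx=+3,dy=+8->C; (2,7):dx=+2,dy=+4->C; (3,4):dx=+5,dy=+4->C
  (3,5):dx=+3,dy=+9->C; (3,6):dx=+2,dy=+6->C; (3,7):dx=+1,dy=+2->C; (4,5):dx=-2,dy=+5->D
  (4,6):dx=-3,dy=+2->D; (4,7):dx=-4,dy=-2->C; (5,6):dx=-1,dy=-3->C; (5,7):dx=-2,dy=-7->C
  (6,7):dx=-1,dy=-4->C
Step 2: C = 19, D = 2, total pairs = 21.
Step 3: tau = (C - D)/(n(n-1)/2) = (19 - 2)/21 = 0.809524.
Step 4: Exact two-sided p-value (enumerate n! = 5040 permutations of y under H0): p = 0.010714.
Step 5: alpha = 0.1. reject H0.

tau_b = 0.8095 (C=19, D=2), p = 0.010714, reject H0.


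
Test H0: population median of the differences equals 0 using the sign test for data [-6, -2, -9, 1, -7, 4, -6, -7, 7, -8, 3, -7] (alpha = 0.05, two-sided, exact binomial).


Step 1: Discard zero differences. Original n = 12; n_eff = number of nonzero differences = 12.
Nonzero differences (with sign): -6, -2, -9, +1, -7, +4, -6, -7, +7, -8, +3, -7
Step 2: Count signs: positive = 4, negative = 8.
Step 3: Under H0: P(positive) = 0.5, so the number of positives S ~ Bin(12, 0.5).
Step 4: Two-sided exact p-value = sum of Bin(12,0.5) probabilities at or below the observed probability = 0.387695.
Step 5: alpha = 0.05. fail to reject H0.

n_eff = 12, pos = 4, neg = 8, p = 0.387695, fail to reject H0.


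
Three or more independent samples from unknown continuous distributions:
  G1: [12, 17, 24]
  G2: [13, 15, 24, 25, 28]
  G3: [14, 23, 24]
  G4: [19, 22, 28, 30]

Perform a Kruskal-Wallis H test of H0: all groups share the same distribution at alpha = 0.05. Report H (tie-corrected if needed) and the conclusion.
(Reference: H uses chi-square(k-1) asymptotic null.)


Step 1: Combine all N = 15 observations and assign midranks.
sorted (value, group, rank): (12,G1,1), (13,G2,2), (14,G3,3), (15,G2,4), (17,G1,5), (19,G4,6), (22,G4,7), (23,G3,8), (24,G1,10), (24,G2,10), (24,G3,10), (25,G2,12), (28,G2,13.5), (28,G4,13.5), (30,G4,15)
Step 2: Sum ranks within each group.
R_1 = 16 (n_1 = 3)
R_2 = 41.5 (n_2 = 5)
R_3 = 21 (n_3 = 3)
R_4 = 41.5 (n_4 = 4)
Step 3: H = 12/(N(N+1)) * sum(R_i^2/n_i) - 3(N+1)
     = 12/(15*16) * (16^2/3 + 41.5^2/5 + 21^2/3 + 41.5^2/4) - 3*16
     = 0.050000 * 1007.35 - 48
     = 2.367292.
Step 4: Ties present; correction factor C = 1 - 30/(15^3 - 15) = 0.991071. Corrected H = 2.367292 / 0.991071 = 2.388619.
Step 5: Under H0, H ~ chi^2(3); p-value = 0.495757.
Step 6: alpha = 0.05. fail to reject H0.

H = 2.3886, df = 3, p = 0.495757, fail to reject H0.


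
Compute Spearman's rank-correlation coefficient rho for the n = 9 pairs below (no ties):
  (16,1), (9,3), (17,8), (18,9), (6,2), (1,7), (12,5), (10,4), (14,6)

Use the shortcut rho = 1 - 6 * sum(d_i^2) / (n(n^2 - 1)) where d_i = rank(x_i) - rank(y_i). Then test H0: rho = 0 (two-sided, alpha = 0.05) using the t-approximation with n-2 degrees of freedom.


Step 1: Rank x and y separately (midranks; no ties here).
rank(x): 16->7, 9->3, 17->8, 18->9, 6->2, 1->1, 12->5, 10->4, 14->6
rank(y): 1->1, 3->3, 8->8, 9->9, 2->2, 7->7, 5->5, 4->4, 6->6
Step 2: d_i = R_x(i) - R_y(i); compute d_i^2.
  (7-1)^2=36, (3-3)^2=0, (8-8)^2=0, (9-9)^2=0, (2-2)^2=0, (1-7)^2=36, (5-5)^2=0, (4-4)^2=0, (6-6)^2=0
sum(d^2) = 72.
Step 3: rho = 1 - 6*72 / (9*(9^2 - 1)) = 1 - 432/720 = 0.400000.
Step 4: Under H0, t = rho * sqrt((n-2)/(1-rho^2)) = 1.1547 ~ t(7).
Step 5: Two-sided p-value from the t-distribution with 7 df = 0.286105.
Step 6: alpha = 0.05. fail to reject H0.

rho = 0.4000, p = 0.286105, fail to reject H0 at alpha = 0.05.


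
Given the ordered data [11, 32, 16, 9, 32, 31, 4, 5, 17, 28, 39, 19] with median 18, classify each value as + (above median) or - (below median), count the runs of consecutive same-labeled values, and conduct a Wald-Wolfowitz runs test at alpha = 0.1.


Step 1: Compute median = 18; label A = above, B = below.
Labels in order: BABBAABBBAAA  (n_A = 6, n_B = 6)
Step 2: Count runs R = 6.
Step 3: Under H0 (random ordering), E[R] = 2*n_A*n_B/(n_A+n_B) + 1 = 2*6*6/12 + 1 = 7.0000.
        Var[R] = 2*n_A*n_B*(2*n_A*n_B - n_A - n_B) / ((n_A+n_B)^2 * (n_A+n_B-1)) = 4320/1584 = 2.7273.
        SD[R] = 1.6514.
Step 4: Continuity-corrected z = (R + 0.5 - E[R]) / SD[R] = (6 + 0.5 - 7.0000) / 1.6514 = -0.3028.
Step 5: Two-sided p-value via normal approximation = 2*(1 - Phi(|z|)) = 0.762069.
Step 6: alpha = 0.1. fail to reject H0.

R = 6, z = -0.3028, p = 0.762069, fail to reject H0.


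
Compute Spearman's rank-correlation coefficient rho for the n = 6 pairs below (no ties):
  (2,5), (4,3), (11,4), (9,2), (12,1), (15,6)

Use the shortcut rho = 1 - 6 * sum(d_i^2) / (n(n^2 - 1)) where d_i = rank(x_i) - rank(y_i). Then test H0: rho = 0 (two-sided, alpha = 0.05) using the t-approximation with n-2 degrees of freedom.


Step 1: Rank x and y separately (midranks; no ties here).
rank(x): 2->1, 4->2, 11->4, 9->3, 12->5, 15->6
rank(y): 5->5, 3->3, 4->4, 2->2, 1->1, 6->6
Step 2: d_i = R_x(i) - R_y(i); compute d_i^2.
  (1-5)^2=16, (2-3)^2=1, (4-4)^2=0, (3-2)^2=1, (5-1)^2=16, (6-6)^2=0
sum(d^2) = 34.
Step 3: rho = 1 - 6*34 / (6*(6^2 - 1)) = 1 - 204/210 = 0.028571.
Step 4: Under H0, t = rho * sqrt((n-2)/(1-rho^2)) = 0.0572 ~ t(4).
Step 5: Two-sided p-value from the t-distribution with 4 df = 0.957155.
Step 6: alpha = 0.05. fail to reject H0.

rho = 0.0286, p = 0.957155, fail to reject H0 at alpha = 0.05.


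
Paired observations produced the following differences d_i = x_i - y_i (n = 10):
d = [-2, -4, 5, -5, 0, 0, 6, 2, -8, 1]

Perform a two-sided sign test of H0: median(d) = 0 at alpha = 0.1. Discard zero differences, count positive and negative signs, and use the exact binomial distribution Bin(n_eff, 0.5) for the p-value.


Step 1: Discard zero differences. Original n = 10; n_eff = number of nonzero differences = 8.
Nonzero differences (with sign): -2, -4, +5, -5, +6, +2, -8, +1
Step 2: Count signs: positive = 4, negative = 4.
Step 3: Under H0: P(positive) = 0.5, so the number of positives S ~ Bin(8, 0.5).
Step 4: Two-sided exact p-value = sum of Bin(8,0.5) probabilities at or below the observed probability = 1.000000.
Step 5: alpha = 0.1. fail to reject H0.

n_eff = 8, pos = 4, neg = 4, p = 1.000000, fail to reject H0.


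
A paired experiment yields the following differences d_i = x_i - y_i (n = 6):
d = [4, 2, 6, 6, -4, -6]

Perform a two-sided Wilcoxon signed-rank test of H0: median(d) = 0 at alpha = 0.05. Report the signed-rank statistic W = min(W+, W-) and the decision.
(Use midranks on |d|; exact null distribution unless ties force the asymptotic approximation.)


Step 1: Drop any zero differences (none here) and take |d_i|.
|d| = [4, 2, 6, 6, 4, 6]
Step 2: Midrank |d_i| (ties get averaged ranks).
ranks: |4|->2.5, |2|->1, |6|->5, |6|->5, |4|->2.5, |6|->5
Step 3: Attach original signs; sum ranks with positive sign and with negative sign.
W+ = 2.5 + 1 + 5 + 5 = 13.5
W- = 2.5 + 5 = 7.5
(Check: W+ + W- = 21 should equal n(n+1)/2 = 21.)
Step 4: Test statistic W = min(W+, W-) = 7.5.
Step 5: Ties in |d|, so use the tie-corrected normal approximation.
        E[W] = n(n+1)/4 = 6*7/4 = 10.5.
        Tie groups: |d|=4 (t=2), |d|=6 (t=3); sum(t^3 - t) = 30.
        Var[W] = n(n+1)(2n+1)/24 - sum(t^3-t)/48 = 546/24 - 30/48 = 22.125.
        z = (W - E[W]) / sqrt(Var[W]) = (7.5 - 10.5) / 4.7037 = -0.6378.
        Two-sided p = 2*Phi(z) = 0.523609.
Step 6: alpha = 0.05. fail to reject H0.

W+ = 13.5, W- = 7.5, W = min = 7.5, p = 0.523609, fail to reject H0.


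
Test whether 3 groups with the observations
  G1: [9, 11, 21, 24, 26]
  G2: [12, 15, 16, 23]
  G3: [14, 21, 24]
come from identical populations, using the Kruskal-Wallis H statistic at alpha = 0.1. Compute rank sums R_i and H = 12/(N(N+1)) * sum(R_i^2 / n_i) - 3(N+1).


Step 1: Combine all N = 12 observations and assign midranks.
sorted (value, group, rank): (9,G1,1), (11,G1,2), (12,G2,3), (14,G3,4), (15,G2,5), (16,G2,6), (21,G1,7.5), (21,G3,7.5), (23,G2,9), (24,G1,10.5), (24,G3,10.5), (26,G1,12)
Step 2: Sum ranks within each group.
R_1 = 33 (n_1 = 5)
R_2 = 23 (n_2 = 4)
R_3 = 22 (n_3 = 3)
Step 3: H = 12/(N(N+1)) * sum(R_i^2/n_i) - 3(N+1)
     = 12/(12*13) * (33^2/5 + 23^2/4 + 22^2/3) - 3*13
     = 0.076923 * 511.383 - 39
     = 0.337179.
Step 4: Ties present; correction factor C = 1 - 12/(12^3 - 12) = 0.993007. Corrected H = 0.337179 / 0.993007 = 0.339554.
Step 5: Under H0, H ~ chi^2(2); p-value = 0.843853.
Step 6: alpha = 0.1. fail to reject H0.

H = 0.3396, df = 2, p = 0.843853, fail to reject H0.


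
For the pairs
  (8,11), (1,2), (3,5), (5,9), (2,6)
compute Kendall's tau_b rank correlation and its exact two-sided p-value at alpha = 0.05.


Step 1: Enumerate the 10 unordered pairs (i,j) with i<j and classify each by sign(x_j-x_i) * sign(y_j-y_i).
  (1,2):dx=-7,dy=-9->C; (1,3):dx=-5,dy=-6->C; (1,4):dx=-3,dy=-2->C; (1,5):dx=-6,dy=-5->C
  (2,3):dx=+2,dy=+3->C; (2,4):dx=+4,dy=+7->C; (2,5):dx=+1,dy=+4->C; (3,4):dx=+2,dy=+4->C
  (3,5):dx=-1,dy=+1->D; (4,5):dx=-3,dy=-3->C
Step 2: C = 9, D = 1, total pairs = 10.
Step 3: tau = (C - D)/(n(n-1)/2) = (9 - 1)/10 = 0.800000.
Step 4: Exact two-sided p-value (enumerate n! = 120 permutations of y under H0): p = 0.083333.
Step 5: alpha = 0.05. fail to reject H0.

tau_b = 0.8000 (C=9, D=1), p = 0.083333, fail to reject H0.


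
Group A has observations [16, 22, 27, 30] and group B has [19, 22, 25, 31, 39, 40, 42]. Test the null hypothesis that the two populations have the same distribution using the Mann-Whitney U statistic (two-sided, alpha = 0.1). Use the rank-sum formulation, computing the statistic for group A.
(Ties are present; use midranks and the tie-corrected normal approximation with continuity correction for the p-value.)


Step 1: Combine and sort all 11 observations; assign midranks.
sorted (value, group): (16,X), (19,Y), (22,X), (22,Y), (25,Y), (27,X), (30,X), (31,Y), (39,Y), (40,Y), (42,Y)
ranks: 16->1, 19->2, 22->3.5, 22->3.5, 25->5, 27->6, 30->7, 31->8, 39->9, 40->10, 42->11
Step 2: Rank sum for X: R1 = 1 + 3.5 + 6 + 7 = 17.5.
Step 3: U_X = R1 - n1(n1+1)/2 = 17.5 - 4*5/2 = 17.5 - 10 = 7.5.
       U_Y = n1*n2 - U_X = 28 - 7.5 = 20.5.
Step 4: Ties are present, so use the tie-corrected normal approximation (with continuity correction) for the p-value.
Step 5: p-value = 0.255756; compare to alpha = 0.1. fail to reject H0.

U_X = 7.5, p = 0.255756, fail to reject H0 at alpha = 0.1.


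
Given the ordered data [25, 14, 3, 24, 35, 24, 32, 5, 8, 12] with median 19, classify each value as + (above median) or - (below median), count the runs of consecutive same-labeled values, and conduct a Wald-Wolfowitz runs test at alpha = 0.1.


Step 1: Compute median = 19; label A = above, B = below.
Labels in order: ABBAAAABBB  (n_A = 5, n_B = 5)
Step 2: Count runs R = 4.
Step 3: Under H0 (random ordering), E[R] = 2*n_A*n_B/(n_A+n_B) + 1 = 2*5*5/10 + 1 = 6.0000.
        Var[R] = 2*n_A*n_B*(2*n_A*n_B - n_A - n_B) / ((n_A+n_B)^2 * (n_A+n_B-1)) = 2000/900 = 2.2222.
        SD[R] = 1.4907.
Step 4: Continuity-corrected z = (R + 0.5 - E[R]) / SD[R] = (4 + 0.5 - 6.0000) / 1.4907 = -1.0062.
Step 5: Two-sided p-value via normal approximation = 2*(1 - Phi(|z|)) = 0.314305.
Step 6: alpha = 0.1. fail to reject H0.

R = 4, z = -1.0062, p = 0.314305, fail to reject H0.


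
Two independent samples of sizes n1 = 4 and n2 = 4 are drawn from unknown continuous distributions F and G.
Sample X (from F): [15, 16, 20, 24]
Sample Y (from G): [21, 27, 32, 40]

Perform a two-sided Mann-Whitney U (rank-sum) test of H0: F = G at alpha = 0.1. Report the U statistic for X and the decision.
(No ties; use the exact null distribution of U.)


Step 1: Combine and sort all 8 observations; assign midranks.
sorted (value, group): (15,X), (16,X), (20,X), (21,Y), (24,X), (27,Y), (32,Y), (40,Y)
ranks: 15->1, 16->2, 20->3, 21->4, 24->5, 27->6, 32->7, 40->8
Step 2: Rank sum for X: R1 = 1 + 2 + 3 + 5 = 11.
Step 3: U_X = R1 - n1(n1+1)/2 = 11 - 4*5/2 = 11 - 10 = 1.
       U_Y = n1*n2 - U_X = 16 - 1 = 15.
Step 4: No ties, so the exact null distribution of U (based on enumerating the C(8,4) = 70 equally likely rank assignments) gives the two-sided p-value.
Step 5: p-value = 0.057143; compare to alpha = 0.1. reject H0.

U_X = 1, p = 0.057143, reject H0 at alpha = 0.1.


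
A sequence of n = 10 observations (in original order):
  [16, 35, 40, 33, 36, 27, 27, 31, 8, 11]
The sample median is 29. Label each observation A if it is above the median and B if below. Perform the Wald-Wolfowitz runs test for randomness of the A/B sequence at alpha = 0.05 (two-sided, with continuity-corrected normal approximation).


Step 1: Compute median = 29; label A = above, B = below.
Labels in order: BAAAABBABB  (n_A = 5, n_B = 5)
Step 2: Count runs R = 5.
Step 3: Under H0 (random ordering), E[R] = 2*n_A*n_B/(n_A+n_B) + 1 = 2*5*5/10 + 1 = 6.0000.
        Var[R] = 2*n_A*n_B*(2*n_A*n_B - n_A - n_B) / ((n_A+n_B)^2 * (n_A+n_B-1)) = 2000/900 = 2.2222.
        SD[R] = 1.4907.
Step 4: Continuity-corrected z = (R + 0.5 - E[R]) / SD[R] = (5 + 0.5 - 6.0000) / 1.4907 = -0.3354.
Step 5: Two-sided p-value via normal approximation = 2*(1 - Phi(|z|)) = 0.737316.
Step 6: alpha = 0.05. fail to reject H0.

R = 5, z = -0.3354, p = 0.737316, fail to reject H0.


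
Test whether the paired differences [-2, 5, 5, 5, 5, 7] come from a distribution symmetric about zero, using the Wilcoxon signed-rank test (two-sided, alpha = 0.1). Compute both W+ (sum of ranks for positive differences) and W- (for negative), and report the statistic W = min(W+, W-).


Step 1: Drop any zero differences (none here) and take |d_i|.
|d| = [2, 5, 5, 5, 5, 7]
Step 2: Midrank |d_i| (ties get averaged ranks).
ranks: |2|->1, |5|->3.5, |5|->3.5, |5|->3.5, |5|->3.5, |7|->6
Step 3: Attach original signs; sum ranks with positive sign and with negative sign.
W+ = 3.5 + 3.5 + 3.5 + 3.5 + 6 = 20
W- = 1 = 1
(Check: W+ + W- = 21 should equal n(n+1)/2 = 21.)
Step 4: Test statistic W = min(W+, W-) = 1.
Step 5: Ties in |d|, so use the tie-corrected normal approximation.
        E[W] = n(n+1)/4 = 6*7/4 = 10.5.
        Tie groups: |d|=5 (t=4); sum(t^3 - t) = 60.
        Var[W] = n(n+1)(2n+1)/24 - sum(t^3-t)/48 = 546/24 - 60/48 = 21.5.
        z = (W - E[W]) / sqrt(Var[W]) = (1 - 10.5) / 4.6368 = -2.0488.
        Two-sided p = 2*Phi(z) = 0.040479.
Step 6: alpha = 0.1. reject H0.

W+ = 20, W- = 1, W = min = 1, p = 0.040479, reject H0.


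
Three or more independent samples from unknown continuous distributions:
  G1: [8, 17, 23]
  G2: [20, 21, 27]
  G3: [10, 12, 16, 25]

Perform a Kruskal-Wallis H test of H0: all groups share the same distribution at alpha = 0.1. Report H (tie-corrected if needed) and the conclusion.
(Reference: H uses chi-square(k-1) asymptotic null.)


Step 1: Combine all N = 10 observations and assign midranks.
sorted (value, group, rank): (8,G1,1), (10,G3,2), (12,G3,3), (16,G3,4), (17,G1,5), (20,G2,6), (21,G2,7), (23,G1,8), (25,G3,9), (27,G2,10)
Step 2: Sum ranks within each group.
R_1 = 14 (n_1 = 3)
R_2 = 23 (n_2 = 3)
R_3 = 18 (n_3 = 4)
Step 3: H = 12/(N(N+1)) * sum(R_i^2/n_i) - 3(N+1)
     = 12/(10*11) * (14^2/3 + 23^2/3 + 18^2/4) - 3*11
     = 0.109091 * 322.667 - 33
     = 2.200000.
Step 4: No ties, so H is used without correction.
Step 5: Under H0, H ~ chi^2(2); p-value = 0.332871.
Step 6: alpha = 0.1. fail to reject H0.

H = 2.2000, df = 2, p = 0.332871, fail to reject H0.


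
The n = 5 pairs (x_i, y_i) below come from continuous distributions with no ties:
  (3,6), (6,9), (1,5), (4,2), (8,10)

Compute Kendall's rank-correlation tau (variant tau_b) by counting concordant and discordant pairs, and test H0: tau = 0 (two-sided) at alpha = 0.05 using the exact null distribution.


Step 1: Enumerate the 10 unordered pairs (i,j) with i<j and classify each by sign(x_j-x_i) * sign(y_j-y_i).
  (1,2):dx=+3,dy=+3->C; (1,3):dx=-2,dy=-1->C; (1,4):dx=+1,dy=-4->D; (1,5):dx=+5,dy=+4->C
  (2,3):dx=-5,dy=-4->C; (2,4):dx=-2,dy=-7->C; (2,5):dx=+2,dy=+1->C; (3,4):dx=+3,dy=-3->D
  (3,5):dx=+7,dy=+5->C; (4,5):dx=+4,dy=+8->C
Step 2: C = 8, D = 2, total pairs = 10.
Step 3: tau = (C - D)/(n(n-1)/2) = (8 - 2)/10 = 0.600000.
Step 4: Exact two-sided p-value (enumerate n! = 120 permutations of y under H0): p = 0.233333.
Step 5: alpha = 0.05. fail to reject H0.

tau_b = 0.6000 (C=8, D=2), p = 0.233333, fail to reject H0.


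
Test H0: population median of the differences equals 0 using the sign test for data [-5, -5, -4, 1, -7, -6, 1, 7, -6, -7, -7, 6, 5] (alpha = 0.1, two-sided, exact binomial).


Step 1: Discard zero differences. Original n = 13; n_eff = number of nonzero differences = 13.
Nonzero differences (with sign): -5, -5, -4, +1, -7, -6, +1, +7, -6, -7, -7, +6, +5
Step 2: Count signs: positive = 5, negative = 8.
Step 3: Under H0: P(positive) = 0.5, so the number of positives S ~ Bin(13, 0.5).
Step 4: Two-sided exact p-value = sum of Bin(13,0.5) probabilities at or below the observed probability = 0.581055.
Step 5: alpha = 0.1. fail to reject H0.

n_eff = 13, pos = 5, neg = 8, p = 0.581055, fail to reject H0.


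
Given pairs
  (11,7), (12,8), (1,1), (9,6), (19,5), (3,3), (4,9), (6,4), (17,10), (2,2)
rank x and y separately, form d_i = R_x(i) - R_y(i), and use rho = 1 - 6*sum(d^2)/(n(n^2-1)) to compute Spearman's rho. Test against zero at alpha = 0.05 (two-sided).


Step 1: Rank x and y separately (midranks; no ties here).
rank(x): 11->7, 12->8, 1->1, 9->6, 19->10, 3->3, 4->4, 6->5, 17->9, 2->2
rank(y): 7->7, 8->8, 1->1, 6->6, 5->5, 3->3, 9->9, 4->4, 10->10, 2->2
Step 2: d_i = R_x(i) - R_y(i); compute d_i^2.
  (7-7)^2=0, (8-8)^2=0, (1-1)^2=0, (6-6)^2=0, (10-5)^2=25, (3-3)^2=0, (4-9)^2=25, (5-4)^2=1, (9-10)^2=1, (2-2)^2=0
sum(d^2) = 52.
Step 3: rho = 1 - 6*52 / (10*(10^2 - 1)) = 1 - 312/990 = 0.684848.
Step 4: Under H0, t = rho * sqrt((n-2)/(1-rho^2)) = 2.6583 ~ t(8).
Step 5: Two-sided p-value from the t-distribution with 8 df = 0.028883.
Step 6: alpha = 0.05. reject H0.

rho = 0.6848, p = 0.028883, reject H0 at alpha = 0.05.


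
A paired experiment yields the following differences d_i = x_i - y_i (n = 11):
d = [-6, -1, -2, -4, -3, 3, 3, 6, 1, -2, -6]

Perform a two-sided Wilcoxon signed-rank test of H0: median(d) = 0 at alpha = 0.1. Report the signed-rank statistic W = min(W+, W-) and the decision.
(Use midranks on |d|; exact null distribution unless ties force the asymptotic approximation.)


Step 1: Drop any zero differences (none here) and take |d_i|.
|d| = [6, 1, 2, 4, 3, 3, 3, 6, 1, 2, 6]
Step 2: Midrank |d_i| (ties get averaged ranks).
ranks: |6|->10, |1|->1.5, |2|->3.5, |4|->8, |3|->6, |3|->6, |3|->6, |6|->10, |1|->1.5, |2|->3.5, |6|->10
Step 3: Attach original signs; sum ranks with positive sign and with negative sign.
W+ = 6 + 6 + 10 + 1.5 = 23.5
W- = 10 + 1.5 + 3.5 + 8 + 6 + 3.5 + 10 = 42.5
(Check: W+ + W- = 66 should equal n(n+1)/2 = 66.)
Step 4: Test statistic W = min(W+, W-) = 23.5.
Step 5: Ties in |d|, so use the tie-corrected normal approximation.
        E[W] = n(n+1)/4 = 11*12/4 = 33.
        Tie groups: |d|=1 (t=2), |d|=2 (t=2), |d|=3 (t=3), |d|=6 (t=3); sum(t^3 - t) = 60.
        Var[W] = n(n+1)(2n+1)/24 - sum(t^3-t)/48 = 3036/24 - 60/48 = 125.25.
        z = (W - E[W]) / sqrt(Var[W]) = (23.5 - 33) / 11.1915 = -0.8489.
        Two-sided p = 2*Phi(z) = 0.395961.
Step 6: alpha = 0.1. fail to reject H0.

W+ = 23.5, W- = 42.5, W = min = 23.5, p = 0.395961, fail to reject H0.


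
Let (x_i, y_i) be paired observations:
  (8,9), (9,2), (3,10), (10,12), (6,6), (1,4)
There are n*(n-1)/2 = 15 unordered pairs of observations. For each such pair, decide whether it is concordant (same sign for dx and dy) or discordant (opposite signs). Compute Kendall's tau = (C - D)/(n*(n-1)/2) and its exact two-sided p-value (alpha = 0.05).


Step 1: Enumerate the 15 unordered pairs (i,j) with i<j and classify each by sign(x_j-x_i) * sign(y_j-y_i).
  (1,2):dx=+1,dy=-7->D; (1,3):dx=-5,dy=+1->D; (1,4):dx=+2,dy=+3->C; (1,5):dx=-2,dy=-3->C
  (1,6):dx=-7,dy=-5->C; (2,3):dx=-6,dy=+8->D; (2,4):dx=+1,dy=+10->C; (2,5):dx=-3,dy=+4->D
  (2,6):dx=-8,dy=+2->D; (3,4):dx=+7,dy=+2->C; (3,5):dx=+3,dy=-4->D; (3,6):dx=-2,dy=-6->C
  (4,5):dx=-4,dy=-6->C; (4,6):dx=-9,dy=-8->C; (5,6):dx=-5,dy=-2->C
Step 2: C = 9, D = 6, total pairs = 15.
Step 3: tau = (C - D)/(n(n-1)/2) = (9 - 6)/15 = 0.200000.
Step 4: Exact two-sided p-value (enumerate n! = 720 permutations of y under H0): p = 0.719444.
Step 5: alpha = 0.05. fail to reject H0.

tau_b = 0.2000 (C=9, D=6), p = 0.719444, fail to reject H0.


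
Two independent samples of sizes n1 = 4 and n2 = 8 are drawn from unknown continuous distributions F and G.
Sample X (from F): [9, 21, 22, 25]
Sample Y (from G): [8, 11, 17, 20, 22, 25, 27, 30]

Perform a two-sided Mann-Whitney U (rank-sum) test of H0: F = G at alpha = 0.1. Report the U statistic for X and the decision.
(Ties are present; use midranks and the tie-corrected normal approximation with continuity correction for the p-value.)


Step 1: Combine and sort all 12 observations; assign midranks.
sorted (value, group): (8,Y), (9,X), (11,Y), (17,Y), (20,Y), (21,X), (22,X), (22,Y), (25,X), (25,Y), (27,Y), (30,Y)
ranks: 8->1, 9->2, 11->3, 17->4, 20->5, 21->6, 22->7.5, 22->7.5, 25->9.5, 25->9.5, 27->11, 30->12
Step 2: Rank sum for X: R1 = 2 + 6 + 7.5 + 9.5 = 25.
Step 3: U_X = R1 - n1(n1+1)/2 = 25 - 4*5/2 = 25 - 10 = 15.
       U_Y = n1*n2 - U_X = 32 - 15 = 17.
Step 4: Ties are present, so use the tie-corrected normal approximation (with continuity correction) for the p-value.
Step 5: p-value = 0.932087; compare to alpha = 0.1. fail to reject H0.

U_X = 15, p = 0.932087, fail to reject H0 at alpha = 0.1.


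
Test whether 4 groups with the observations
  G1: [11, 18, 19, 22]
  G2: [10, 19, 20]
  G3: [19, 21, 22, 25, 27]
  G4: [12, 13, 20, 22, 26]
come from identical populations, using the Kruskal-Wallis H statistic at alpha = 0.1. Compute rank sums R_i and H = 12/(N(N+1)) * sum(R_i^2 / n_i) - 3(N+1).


Step 1: Combine all N = 17 observations and assign midranks.
sorted (value, group, rank): (10,G2,1), (11,G1,2), (12,G4,3), (13,G4,4), (18,G1,5), (19,G1,7), (19,G2,7), (19,G3,7), (20,G2,9.5), (20,G4,9.5), (21,G3,11), (22,G1,13), (22,G3,13), (22,G4,13), (25,G3,15), (26,G4,16), (27,G3,17)
Step 2: Sum ranks within each group.
R_1 = 27 (n_1 = 4)
R_2 = 17.5 (n_2 = 3)
R_3 = 63 (n_3 = 5)
R_4 = 45.5 (n_4 = 5)
Step 3: H = 12/(N(N+1)) * sum(R_i^2/n_i) - 3(N+1)
     = 12/(17*18) * (27^2/4 + 17.5^2/3 + 63^2/5 + 45.5^2/5) - 3*18
     = 0.039216 * 1492.18 - 54
     = 4.516993.
Step 4: Ties present; correction factor C = 1 - 54/(17^3 - 17) = 0.988971. Corrected H = 4.516993 / 0.988971 = 4.567369.
Step 5: Under H0, H ~ chi^2(3); p-value = 0.206359.
Step 6: alpha = 0.1. fail to reject H0.

H = 4.5674, df = 3, p = 0.206359, fail to reject H0.


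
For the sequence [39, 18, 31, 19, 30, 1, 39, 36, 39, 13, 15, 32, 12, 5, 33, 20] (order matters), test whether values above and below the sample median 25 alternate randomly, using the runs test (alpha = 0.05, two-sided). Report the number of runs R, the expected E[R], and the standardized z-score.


Step 1: Compute median = 25; label A = above, B = below.
Labels in order: ABABABAAABBABBAB  (n_A = 8, n_B = 8)
Step 2: Count runs R = 12.
Step 3: Under H0 (random ordering), E[R] = 2*n_A*n_B/(n_A+n_B) + 1 = 2*8*8/16 + 1 = 9.0000.
        Var[R] = 2*n_A*n_B*(2*n_A*n_B - n_A - n_B) / ((n_A+n_B)^2 * (n_A+n_B-1)) = 14336/3840 = 3.7333.
        SD[R] = 1.9322.
Step 4: Continuity-corrected z = (R - 0.5 - E[R]) / SD[R] = (12 - 0.5 - 9.0000) / 1.9322 = 1.2939.
Step 5: Two-sided p-value via normal approximation = 2*(1 - Phi(|z|)) = 0.195709.
Step 6: alpha = 0.05. fail to reject H0.

R = 12, z = 1.2939, p = 0.195709, fail to reject H0.


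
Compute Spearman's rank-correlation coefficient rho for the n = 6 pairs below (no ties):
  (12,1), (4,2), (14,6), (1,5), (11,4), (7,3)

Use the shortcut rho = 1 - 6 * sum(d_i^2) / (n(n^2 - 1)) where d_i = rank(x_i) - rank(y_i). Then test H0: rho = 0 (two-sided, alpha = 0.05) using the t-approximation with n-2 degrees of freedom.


Step 1: Rank x and y separately (midranks; no ties here).
rank(x): 12->5, 4->2, 14->6, 1->1, 11->4, 7->3
rank(y): 1->1, 2->2, 6->6, 5->5, 4->4, 3->3
Step 2: d_i = R_x(i) - R_y(i); compute d_i^2.
  (5-1)^2=16, (2-2)^2=0, (6-6)^2=0, (1-5)^2=16, (4-4)^2=0, (3-3)^2=0
sum(d^2) = 32.
Step 3: rho = 1 - 6*32 / (6*(6^2 - 1)) = 1 - 192/210 = 0.085714.
Step 4: Under H0, t = rho * sqrt((n-2)/(1-rho^2)) = 0.1721 ~ t(4).
Step 5: Two-sided p-value from the t-distribution with 4 df = 0.871743.
Step 6: alpha = 0.05. fail to reject H0.

rho = 0.0857, p = 0.871743, fail to reject H0 at alpha = 0.05.


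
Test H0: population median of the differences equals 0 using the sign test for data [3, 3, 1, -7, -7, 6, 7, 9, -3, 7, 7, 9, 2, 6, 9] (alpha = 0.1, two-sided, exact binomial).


Step 1: Discard zero differences. Original n = 15; n_eff = number of nonzero differences = 15.
Nonzero differences (with sign): +3, +3, +1, -7, -7, +6, +7, +9, -3, +7, +7, +9, +2, +6, +9
Step 2: Count signs: positive = 12, negative = 3.
Step 3: Under H0: P(positive) = 0.5, so the number of positives S ~ Bin(15, 0.5).
Step 4: Two-sided exact p-value = sum of Bin(15,0.5) probabilities at or below the observed probability = 0.035156.
Step 5: alpha = 0.1. reject H0.

n_eff = 15, pos = 12, neg = 3, p = 0.035156, reject H0.


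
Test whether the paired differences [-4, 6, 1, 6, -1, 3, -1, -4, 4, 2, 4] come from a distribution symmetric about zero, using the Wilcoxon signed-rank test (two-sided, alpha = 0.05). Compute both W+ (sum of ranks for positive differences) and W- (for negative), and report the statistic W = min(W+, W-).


Step 1: Drop any zero differences (none here) and take |d_i|.
|d| = [4, 6, 1, 6, 1, 3, 1, 4, 4, 2, 4]
Step 2: Midrank |d_i| (ties get averaged ranks).
ranks: |4|->7.5, |6|->10.5, |1|->2, |6|->10.5, |1|->2, |3|->5, |1|->2, |4|->7.5, |4|->7.5, |2|->4, |4|->7.5
Step 3: Attach original signs; sum ranks with positive sign and with negative sign.
W+ = 10.5 + 2 + 10.5 + 5 + 7.5 + 4 + 7.5 = 47
W- = 7.5 + 2 + 2 + 7.5 = 19
(Check: W+ + W- = 66 should equal n(n+1)/2 = 66.)
Step 4: Test statistic W = min(W+, W-) = 19.
Step 5: Ties in |d|, so use the tie-corrected normal approximation.
        E[W] = n(n+1)/4 = 11*12/4 = 33.
        Tie groups: |d|=1 (t=3), |d|=4 (t=4), |d|=6 (t=2); sum(t^3 - t) = 90.
        Var[W] = n(n+1)(2n+1)/24 - sum(t^3-t)/48 = 3036/24 - 90/48 = 124.625.
        z = (W - E[W]) / sqrt(Var[W]) = (19 - 33) / 11.1636 = -1.2541.
        Two-sided p = 2*Phi(z) = 0.209813.
Step 6: alpha = 0.05. fail to reject H0.

W+ = 47, W- = 19, W = min = 19, p = 0.209813, fail to reject H0.


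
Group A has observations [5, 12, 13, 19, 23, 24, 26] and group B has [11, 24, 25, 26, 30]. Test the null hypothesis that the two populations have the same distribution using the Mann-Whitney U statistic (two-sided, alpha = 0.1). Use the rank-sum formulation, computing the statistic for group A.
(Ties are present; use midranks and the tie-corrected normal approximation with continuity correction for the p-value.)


Step 1: Combine and sort all 12 observations; assign midranks.
sorted (value, group): (5,X), (11,Y), (12,X), (13,X), (19,X), (23,X), (24,X), (24,Y), (25,Y), (26,X), (26,Y), (30,Y)
ranks: 5->1, 11->2, 12->3, 13->4, 19->5, 23->6, 24->7.5, 24->7.5, 25->9, 26->10.5, 26->10.5, 30->12
Step 2: Rank sum for X: R1 = 1 + 3 + 4 + 5 + 6 + 7.5 + 10.5 = 37.
Step 3: U_X = R1 - n1(n1+1)/2 = 37 - 7*8/2 = 37 - 28 = 9.
       U_Y = n1*n2 - U_X = 35 - 9 = 26.
Step 4: Ties are present, so use the tie-corrected normal approximation (with continuity correction) for the p-value.
Step 5: p-value = 0.192314; compare to alpha = 0.1. fail to reject H0.

U_X = 9, p = 0.192314, fail to reject H0 at alpha = 0.1.


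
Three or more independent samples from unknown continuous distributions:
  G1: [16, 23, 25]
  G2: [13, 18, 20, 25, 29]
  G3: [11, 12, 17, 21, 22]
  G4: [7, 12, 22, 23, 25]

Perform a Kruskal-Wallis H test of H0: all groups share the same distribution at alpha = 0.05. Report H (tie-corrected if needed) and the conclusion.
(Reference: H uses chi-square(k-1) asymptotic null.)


Step 1: Combine all N = 18 observations and assign midranks.
sorted (value, group, rank): (7,G4,1), (11,G3,2), (12,G3,3.5), (12,G4,3.5), (13,G2,5), (16,G1,6), (17,G3,7), (18,G2,8), (20,G2,9), (21,G3,10), (22,G3,11.5), (22,G4,11.5), (23,G1,13.5), (23,G4,13.5), (25,G1,16), (25,G2,16), (25,G4,16), (29,G2,18)
Step 2: Sum ranks within each group.
R_1 = 35.5 (n_1 = 3)
R_2 = 56 (n_2 = 5)
R_3 = 34 (n_3 = 5)
R_4 = 45.5 (n_4 = 5)
Step 3: H = 12/(N(N+1)) * sum(R_i^2/n_i) - 3(N+1)
     = 12/(18*19) * (35.5^2/3 + 56^2/5 + 34^2/5 + 45.5^2/5) - 3*19
     = 0.035088 * 1692.53 - 57
     = 2.387135.
Step 4: Ties present; correction factor C = 1 - 42/(18^3 - 18) = 0.992776. Corrected H = 2.387135 / 0.992776 = 2.404505.
Step 5: Under H0, H ~ chi^2(3); p-value = 0.492797.
Step 6: alpha = 0.05. fail to reject H0.

H = 2.4045, df = 3, p = 0.492797, fail to reject H0.


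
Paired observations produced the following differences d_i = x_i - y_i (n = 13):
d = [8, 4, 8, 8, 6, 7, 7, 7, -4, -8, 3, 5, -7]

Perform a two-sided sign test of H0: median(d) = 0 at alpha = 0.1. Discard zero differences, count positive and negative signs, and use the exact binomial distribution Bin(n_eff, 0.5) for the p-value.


Step 1: Discard zero differences. Original n = 13; n_eff = number of nonzero differences = 13.
Nonzero differences (with sign): +8, +4, +8, +8, +6, +7, +7, +7, -4, -8, +3, +5, -7
Step 2: Count signs: positive = 10, negative = 3.
Step 3: Under H0: P(positive) = 0.5, so the number of positives S ~ Bin(13, 0.5).
Step 4: Two-sided exact p-value = sum of Bin(13,0.5) probabilities at or below the observed probability = 0.092285.
Step 5: alpha = 0.1. reject H0.

n_eff = 13, pos = 10, neg = 3, p = 0.092285, reject H0.


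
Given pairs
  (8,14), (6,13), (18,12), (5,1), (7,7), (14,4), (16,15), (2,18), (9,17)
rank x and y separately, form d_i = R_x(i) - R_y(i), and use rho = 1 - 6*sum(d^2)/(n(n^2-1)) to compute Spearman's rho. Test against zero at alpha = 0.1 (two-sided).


Step 1: Rank x and y separately (midranks; no ties here).
rank(x): 8->5, 6->3, 18->9, 5->2, 7->4, 14->7, 16->8, 2->1, 9->6
rank(y): 14->6, 13->5, 12->4, 1->1, 7->3, 4->2, 15->7, 18->9, 17->8
Step 2: d_i = R_x(i) - R_y(i); compute d_i^2.
  (5-6)^2=1, (3-5)^2=4, (9-4)^2=25, (2-1)^2=1, (4-3)^2=1, (7-2)^2=25, (8-7)^2=1, (1-9)^2=64, (6-8)^2=4
sum(d^2) = 126.
Step 3: rho = 1 - 6*126 / (9*(9^2 - 1)) = 1 - 756/720 = -0.050000.
Step 4: Under H0, t = rho * sqrt((n-2)/(1-rho^2)) = -0.1325 ~ t(7).
Step 5: Two-sided p-value from the t-distribution with 7 df = 0.898353.
Step 6: alpha = 0.1. fail to reject H0.

rho = -0.0500, p = 0.898353, fail to reject H0 at alpha = 0.1.


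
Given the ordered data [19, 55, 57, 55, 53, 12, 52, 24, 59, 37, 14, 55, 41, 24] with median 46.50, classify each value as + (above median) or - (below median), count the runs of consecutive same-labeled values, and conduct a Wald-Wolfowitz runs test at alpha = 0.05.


Step 1: Compute median = 46.50; label A = above, B = below.
Labels in order: BAAAABABABBABB  (n_A = 7, n_B = 7)
Step 2: Count runs R = 9.
Step 3: Under H0 (random ordering), E[R] = 2*n_A*n_B/(n_A+n_B) + 1 = 2*7*7/14 + 1 = 8.0000.
        Var[R] = 2*n_A*n_B*(2*n_A*n_B - n_A - n_B) / ((n_A+n_B)^2 * (n_A+n_B-1)) = 8232/2548 = 3.2308.
        SD[R] = 1.7974.
Step 4: Continuity-corrected z = (R - 0.5 - E[R]) / SD[R] = (9 - 0.5 - 8.0000) / 1.7974 = 0.2782.
Step 5: Two-sided p-value via normal approximation = 2*(1 - Phi(|z|)) = 0.780879.
Step 6: alpha = 0.05. fail to reject H0.

R = 9, z = 0.2782, p = 0.780879, fail to reject H0.
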